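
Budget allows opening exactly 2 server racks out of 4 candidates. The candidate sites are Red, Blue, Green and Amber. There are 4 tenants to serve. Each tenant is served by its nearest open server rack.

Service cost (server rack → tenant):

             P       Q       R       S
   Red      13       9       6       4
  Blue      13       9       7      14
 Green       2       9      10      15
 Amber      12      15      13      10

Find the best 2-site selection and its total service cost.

Choose Red and Green; total service cost 21.

With exactly 2 open, each tenant uses its cheapest among the chosen.
{Red, Green}: P→Green 2, Q→Red 9, R→Red 6, S→Red 4. Service cost 21.
{Red, Amber}: service cost 31
{Green, Amber}: service cost 31
Among all 6 size-2 choices, {Red, Green} is lowest.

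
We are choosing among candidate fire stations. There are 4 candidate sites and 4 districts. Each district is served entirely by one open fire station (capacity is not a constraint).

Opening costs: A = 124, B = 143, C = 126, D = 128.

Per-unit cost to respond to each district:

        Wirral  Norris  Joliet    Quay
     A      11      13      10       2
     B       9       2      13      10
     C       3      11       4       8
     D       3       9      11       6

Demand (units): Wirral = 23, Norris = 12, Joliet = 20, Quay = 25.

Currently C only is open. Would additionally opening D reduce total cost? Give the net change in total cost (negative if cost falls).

No — net change +54 (cost rises by 54).

Current service cost with {C}: 481.
Adding D: each district re-picks its cheapest; new service cost 407, saving 74.
Extra fixed cost: 128. Net change = 128 − 74 = 54.
(Totals: 607 → 661.)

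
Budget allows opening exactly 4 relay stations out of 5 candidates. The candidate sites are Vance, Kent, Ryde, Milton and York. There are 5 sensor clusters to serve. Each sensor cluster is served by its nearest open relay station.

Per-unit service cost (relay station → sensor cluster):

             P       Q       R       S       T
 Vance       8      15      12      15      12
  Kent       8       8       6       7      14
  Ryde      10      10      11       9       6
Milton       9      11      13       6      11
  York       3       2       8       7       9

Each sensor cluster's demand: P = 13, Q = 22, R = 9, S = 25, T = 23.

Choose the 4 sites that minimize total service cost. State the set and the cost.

With exactly 4 open, each sensor cluster uses its cheapest among the chosen.
{Kent, Ryde, Milton, York}: P→York 3·13=39, Q→York 2·22=44, R→Kent 6·9=54, S→Milton 6·25=150, T→Ryde 6·23=138. Service cost 425.
{Vance, Ryde, Milton, York}: service cost 443
{Vance, Kent, Ryde, York}: service cost 450
Among all 5 size-4 choices, {Kent, Ryde, Milton, York} is lowest.

Choose Kent, Ryde, Milton and York; total service cost 425.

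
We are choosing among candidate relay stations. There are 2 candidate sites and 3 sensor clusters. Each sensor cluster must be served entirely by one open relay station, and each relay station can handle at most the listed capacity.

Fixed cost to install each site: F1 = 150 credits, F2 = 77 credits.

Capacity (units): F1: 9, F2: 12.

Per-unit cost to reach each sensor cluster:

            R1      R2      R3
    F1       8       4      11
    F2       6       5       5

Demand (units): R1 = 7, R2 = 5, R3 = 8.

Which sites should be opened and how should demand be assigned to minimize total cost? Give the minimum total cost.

Open {F1, F2}: R1→F2 6·7=42, R2→F2 5·5=25, R3→F1 11·8=88.
Loads: F1 carries 8/9, F2 carries 12/12. Service 155; fixed 227; total 382.

Minimum total cost: 382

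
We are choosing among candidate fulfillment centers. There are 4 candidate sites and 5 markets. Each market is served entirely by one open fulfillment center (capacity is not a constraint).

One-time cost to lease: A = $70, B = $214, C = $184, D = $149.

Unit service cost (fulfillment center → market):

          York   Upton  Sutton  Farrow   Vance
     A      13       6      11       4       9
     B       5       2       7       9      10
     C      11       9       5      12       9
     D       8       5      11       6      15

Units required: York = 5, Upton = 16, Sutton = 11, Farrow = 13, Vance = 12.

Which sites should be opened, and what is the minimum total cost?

Open A only; minimum total cost 512.

For any fixed open set, each market goes to its cheapest open site; total = fixed + service.
{A}: York→A 13·5=65, Upton→A 6·16=96, Sutton→A 11·11=121, Farrow→A 4·13=52, Vance→A 9·12=108. Service 442; fixed 70; total 512.
{A, B}: service 294 + fixed 284 = 578
{B}: service 371 + fixed 214 = 585
{A, B, C, D}: service 272 + fixed 617 = 889
No other subset beats 512.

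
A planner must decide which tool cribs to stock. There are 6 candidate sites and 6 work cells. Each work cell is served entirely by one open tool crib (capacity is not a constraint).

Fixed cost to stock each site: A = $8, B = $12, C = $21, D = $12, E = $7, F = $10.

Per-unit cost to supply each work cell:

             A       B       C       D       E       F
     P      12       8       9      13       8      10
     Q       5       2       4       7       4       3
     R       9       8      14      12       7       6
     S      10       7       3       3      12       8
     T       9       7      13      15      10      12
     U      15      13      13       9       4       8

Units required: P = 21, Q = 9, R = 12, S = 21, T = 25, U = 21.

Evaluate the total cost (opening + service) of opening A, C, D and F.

Each work cell is assigned to its cheapest site among the open ones.
{A, C, D, F}: P→C 9·21=189, Q→F 3·9=27, R→F 6·12=72, S→C 3·21=63, T→A 9·25=225, U→F 8·21=168. Service 744; fixed 51; total 795.

Total cost: 795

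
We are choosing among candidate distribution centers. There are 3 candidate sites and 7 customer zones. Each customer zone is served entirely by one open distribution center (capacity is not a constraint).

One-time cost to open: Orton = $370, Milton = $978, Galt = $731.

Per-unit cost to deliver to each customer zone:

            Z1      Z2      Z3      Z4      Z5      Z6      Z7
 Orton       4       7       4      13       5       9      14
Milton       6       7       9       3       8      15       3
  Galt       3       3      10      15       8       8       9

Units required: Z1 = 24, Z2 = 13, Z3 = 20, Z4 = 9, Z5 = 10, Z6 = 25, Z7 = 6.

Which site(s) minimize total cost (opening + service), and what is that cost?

For any fixed open set, each customer zone goes to its cheapest open site; total = fixed + service.
{Orton}: Z1→Orton 4·24=96, Z2→Orton 7·13=91, Z3→Orton 4·20=80, Z4→Orton 13·9=117, Z5→Orton 5·10=50, Z6→Orton 9·25=225, Z7→Orton 14·6=84. Service 743; fixed 370; total 1113.
{Galt}: Z1→Galt 3·24=72, Z2→Galt 3·13=39, Z3→Galt 10·20=200, Z4→Galt 15·9=135, Z5→Galt 8·10=80, Z6→Galt 8·25=200, Z7→Galt 9·6=54. Service 780; fixed 731; total 1511.
{Orton, Galt}: service 612 + fixed 1101 = 1713
{Orton, Milton, Galt}: Z1→Galt 3·24=72, Z2→Galt 3·13=39, Z3→Orton 4·20=80, Z4→Milton 3·9=27, Z5→Orton 5·10=50, Z6→Galt 8·25=200, Z7→Milton 3·6=18. Service 486; fixed 2079; total 2565.
No other subset beats 1113.

Open Orton only; minimum total cost 1113.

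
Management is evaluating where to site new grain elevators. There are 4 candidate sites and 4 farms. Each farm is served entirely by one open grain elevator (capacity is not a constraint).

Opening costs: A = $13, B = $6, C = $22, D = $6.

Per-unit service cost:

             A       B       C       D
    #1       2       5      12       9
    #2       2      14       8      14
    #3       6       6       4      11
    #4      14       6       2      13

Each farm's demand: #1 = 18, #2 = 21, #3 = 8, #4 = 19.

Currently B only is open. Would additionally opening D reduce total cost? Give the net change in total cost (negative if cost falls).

Current service cost with {B}: 546.
Adding D: each farm re-picks its cheapest; new service cost 546, saving 0.
Extra fixed cost: 6. Net change = 6 − 0 = 6.
(Totals: 552 → 558.)

No — net change +6 (cost rises by 6).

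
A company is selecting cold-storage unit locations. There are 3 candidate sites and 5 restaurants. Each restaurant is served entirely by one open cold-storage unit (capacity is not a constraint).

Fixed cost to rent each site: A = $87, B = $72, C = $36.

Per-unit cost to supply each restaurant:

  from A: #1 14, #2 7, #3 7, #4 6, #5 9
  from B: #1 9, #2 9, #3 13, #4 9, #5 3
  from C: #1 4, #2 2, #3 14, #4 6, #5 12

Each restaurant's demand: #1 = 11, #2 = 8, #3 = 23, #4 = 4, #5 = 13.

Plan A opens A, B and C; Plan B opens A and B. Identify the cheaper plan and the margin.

Plan A is cheaper by 59.

Plan A: {A, B, C}: #1→C 4·11=44, #2→C 2·8=16, #3→A 7·23=161, #4→A 6·4=24, #5→B 3·13=39. Service 284; fixed 195; total 479.
Plan B: {A, B}: #1→B 9·11=99, #2→A 7·8=56, #3→A 7·23=161, #4→A 6·4=24, #5→B 3·13=39. Service 379; fixed 159; total 538.
Difference: |479 − 538| = 59.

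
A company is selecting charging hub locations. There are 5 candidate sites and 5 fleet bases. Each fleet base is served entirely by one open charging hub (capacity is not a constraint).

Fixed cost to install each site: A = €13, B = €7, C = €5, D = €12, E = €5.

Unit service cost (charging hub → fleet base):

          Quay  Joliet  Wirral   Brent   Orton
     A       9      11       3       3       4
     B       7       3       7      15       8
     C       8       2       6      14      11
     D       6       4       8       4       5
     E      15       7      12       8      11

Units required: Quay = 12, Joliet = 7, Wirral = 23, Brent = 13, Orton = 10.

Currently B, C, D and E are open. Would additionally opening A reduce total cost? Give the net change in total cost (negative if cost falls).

Current service cost with {B, C, D, E}: 326.
Adding A: each fleet base re-picks its cheapest; new service cost 234, saving 92.
Extra fixed cost: 13. Net change = 13 − 92 = -79.
(Totals: 355 → 276.)

Yes — net change −79 (cost falls by 79).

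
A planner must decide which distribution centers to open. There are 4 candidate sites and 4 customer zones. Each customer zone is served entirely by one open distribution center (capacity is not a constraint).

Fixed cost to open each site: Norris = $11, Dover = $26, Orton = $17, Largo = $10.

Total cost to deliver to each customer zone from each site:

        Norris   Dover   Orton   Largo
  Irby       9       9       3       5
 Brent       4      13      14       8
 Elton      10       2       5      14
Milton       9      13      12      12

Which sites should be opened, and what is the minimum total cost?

Open Norris only; minimum total cost 43.

For any fixed open set, each customer zone goes to its cheapest open site; total = fixed + service.
{Norris}: Irby→Norris 9, Brent→Norris 4, Elton→Norris 10, Milton→Norris 9. Service 32; fixed 11; total 43.
{Norris, Orton}: service 21 + fixed 28 = 49
{Norris, Largo}: service 28 + fixed 21 = 49
{Norris, Dover, Orton, Largo}: service 18 + fixed 64 = 82
(All 15 nonempty subsets were checked; Norris only is lowest.)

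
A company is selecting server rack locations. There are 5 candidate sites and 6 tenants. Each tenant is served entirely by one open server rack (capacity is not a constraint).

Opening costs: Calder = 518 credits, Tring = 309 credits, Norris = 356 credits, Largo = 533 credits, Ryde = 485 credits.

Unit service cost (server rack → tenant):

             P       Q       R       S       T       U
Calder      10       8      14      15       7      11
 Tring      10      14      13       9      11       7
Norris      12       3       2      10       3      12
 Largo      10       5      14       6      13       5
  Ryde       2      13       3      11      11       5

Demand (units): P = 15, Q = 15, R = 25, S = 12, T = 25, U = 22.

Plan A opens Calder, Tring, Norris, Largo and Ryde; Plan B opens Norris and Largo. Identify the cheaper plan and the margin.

Plan B is cheaper by 1192.

Plan A: {Calder, Tring, Norris, Largo, Ryde}: P→Ryde 2·15=30, Q→Norris 3·15=45, R→Norris 2·25=50, S→Largo 6·12=72, T→Norris 3·25=75, U→Largo 5·22=110. Service 382; fixed 2201; total 2583.
Plan B: {Norris, Largo}: P→Largo 10·15=150, Q→Norris 3·15=45, R→Norris 2·25=50, S→Largo 6·12=72, T→Norris 3·25=75, U→Largo 5·22=110. Service 502; fixed 889; total 1391.
Difference: |2583 − 1391| = 1192.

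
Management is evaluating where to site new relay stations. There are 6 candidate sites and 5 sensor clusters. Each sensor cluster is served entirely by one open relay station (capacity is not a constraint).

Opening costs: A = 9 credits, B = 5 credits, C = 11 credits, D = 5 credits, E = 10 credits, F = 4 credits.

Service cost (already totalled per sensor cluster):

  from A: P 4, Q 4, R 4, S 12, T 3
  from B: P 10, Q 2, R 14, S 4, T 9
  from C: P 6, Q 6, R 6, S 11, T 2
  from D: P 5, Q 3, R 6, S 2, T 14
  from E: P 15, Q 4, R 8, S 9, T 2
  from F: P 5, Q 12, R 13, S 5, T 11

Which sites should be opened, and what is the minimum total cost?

For any fixed open set, each sensor cluster goes to its cheapest open site; total = fixed + service.
{A, D}: P→A 4, Q→D 3, R→A 4, S→D 2, T→A 3. Service 16; fixed 14; total 30.
{A, B}: service 17 + fixed 14 = 31
{A, F}: service 20 + fixed 13 = 33
{A, B, C, D, E, F}: service 14 + fixed 44 = 58
No other subset beats 30.

Open A and D; minimum total cost 30.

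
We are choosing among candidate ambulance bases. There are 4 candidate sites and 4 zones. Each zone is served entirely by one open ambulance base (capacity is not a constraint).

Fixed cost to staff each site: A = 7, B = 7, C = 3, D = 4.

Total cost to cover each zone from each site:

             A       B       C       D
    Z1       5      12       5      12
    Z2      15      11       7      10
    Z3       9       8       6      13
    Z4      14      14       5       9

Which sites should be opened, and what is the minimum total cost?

Open C only; minimum total cost 26.

For any fixed open set, each zone goes to its cheapest open site; total = fixed + service.
{C}: Z1→C 5, Z2→C 7, Z3→C 6, Z4→C 5. Service 23; fixed 3; total 26.
{C, D}: Z1→C 5, Z2→C 7, Z3→C 6, Z4→C 5. Service 23; fixed 7; total 30.
{A, C}: service 23 + fixed 10 = 33
{A, B, C, D}: service 23 + fixed 21 = 44
(All 15 nonempty subsets were checked; C only is lowest.)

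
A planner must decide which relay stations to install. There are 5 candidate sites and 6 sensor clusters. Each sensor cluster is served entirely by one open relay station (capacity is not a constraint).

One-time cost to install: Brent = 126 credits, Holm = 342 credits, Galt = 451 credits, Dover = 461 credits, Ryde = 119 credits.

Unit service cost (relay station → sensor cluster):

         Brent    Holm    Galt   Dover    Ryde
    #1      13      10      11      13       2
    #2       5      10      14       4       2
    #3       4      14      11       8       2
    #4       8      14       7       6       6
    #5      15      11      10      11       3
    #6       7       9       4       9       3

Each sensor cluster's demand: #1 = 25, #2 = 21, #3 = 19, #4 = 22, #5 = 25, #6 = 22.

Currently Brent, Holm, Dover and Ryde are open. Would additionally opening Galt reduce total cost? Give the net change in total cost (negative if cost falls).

No — net change +451 (cost rises by 451).

Current service cost with {Brent, Holm, Dover, Ryde}: 403.
Adding Galt: each sensor cluster re-picks its cheapest; new service cost 403, saving 0.
Extra fixed cost: 451. Net change = 451 − 0 = 451.
(Totals: 1451 → 1902.)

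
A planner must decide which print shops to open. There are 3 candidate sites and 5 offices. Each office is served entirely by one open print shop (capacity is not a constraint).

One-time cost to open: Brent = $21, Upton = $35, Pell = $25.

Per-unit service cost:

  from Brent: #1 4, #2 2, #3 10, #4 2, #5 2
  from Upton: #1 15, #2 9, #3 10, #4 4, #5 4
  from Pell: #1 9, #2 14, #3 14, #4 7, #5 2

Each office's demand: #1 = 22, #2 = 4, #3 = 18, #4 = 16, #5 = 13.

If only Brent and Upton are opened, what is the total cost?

Total cost: 390

Each office is assigned to its cheapest site among the open ones.
{Brent, Upton}: #1→Brent 4·22=88, #2→Brent 2·4=8, #3→Brent 10·18=180, #4→Brent 2·16=32, #5→Brent 2·13=26. Service 334; fixed 56; total 390.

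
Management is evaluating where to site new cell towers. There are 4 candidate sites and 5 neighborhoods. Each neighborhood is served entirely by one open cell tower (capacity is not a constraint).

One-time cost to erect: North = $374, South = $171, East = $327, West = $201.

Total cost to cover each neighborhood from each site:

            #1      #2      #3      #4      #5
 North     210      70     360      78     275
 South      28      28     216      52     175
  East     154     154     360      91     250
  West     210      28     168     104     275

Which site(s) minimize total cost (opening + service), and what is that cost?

For any fixed open set, each neighborhood goes to its cheapest open site; total = fixed + service.
{South}: #1→South 28, #2→South 28, #3→South 216, #4→South 52, #5→South 175. Service 499; fixed 171; total 670.
{South, West}: service 451 + fixed 372 = 823
{West}: #1→West 210, #2→West 28, #3→West 168, #4→West 104, #5→West 275. Service 785; fixed 201; total 986.
{North, South, East, West}: #1→South 28, #2→South 28, #3→West 168, #4→South 52, #5→South 175. Service 451; fixed 1073; total 1524.
(All 15 nonempty subsets were checked; South only is lowest.)

Open South only; minimum total cost 670.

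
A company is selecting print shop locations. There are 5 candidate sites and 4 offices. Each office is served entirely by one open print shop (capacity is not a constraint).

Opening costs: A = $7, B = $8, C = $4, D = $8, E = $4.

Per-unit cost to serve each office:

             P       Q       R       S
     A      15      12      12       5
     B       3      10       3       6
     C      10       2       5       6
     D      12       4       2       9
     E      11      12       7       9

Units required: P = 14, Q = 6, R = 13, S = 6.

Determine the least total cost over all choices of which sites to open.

Minimum total cost: 136

For any fixed open set, each office goes to its cheapest open site; total = fixed + service.
{B, C, D}: P→B 3·14=42, Q→C 2·6=12, R→D 2·13=26, S→B 6·6=36. Service 116; fixed 20; total 136.
{A, B, C, D}: P→B 3·14=42, Q→C 2·6=12, R→D 2·13=26, S→A 5·6=30. Service 110; fixed 27; total 137.
{B, C, D, E}: P→B 3·14=42, Q→C 2·6=12, R→D 2·13=26, S→B 6·6=36. Service 116; fixed 24; total 140.
{A, B, C, D, E}: P→B 3·14=42, Q→C 2·6=12, R→D 2·13=26, S→A 5·6=30. Service 110; fixed 31; total 141.
No other subset beats 136.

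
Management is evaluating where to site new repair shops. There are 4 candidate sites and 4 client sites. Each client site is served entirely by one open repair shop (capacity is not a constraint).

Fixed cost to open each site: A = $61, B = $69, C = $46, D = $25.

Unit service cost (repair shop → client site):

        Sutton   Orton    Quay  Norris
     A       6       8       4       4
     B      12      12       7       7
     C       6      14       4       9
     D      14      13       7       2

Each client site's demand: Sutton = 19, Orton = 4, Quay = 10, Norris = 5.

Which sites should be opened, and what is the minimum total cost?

Open A only; minimum total cost 267.

For any fixed open set, each client site goes to its cheapest open site; total = fixed + service.
{A}: Sutton→A 6·19=114, Orton→A 8·4=32, Quay→A 4·10=40, Norris→A 4·5=20. Service 206; fixed 61; total 267.
{A, D}: service 196 + fixed 86 = 282
{C, D}: Sutton→C 6·19=114, Orton→D 13·4=52, Quay→C 4·10=40, Norris→D 2·5=10. Service 216; fixed 71; total 287.
{A, B, C, D}: service 196 + fixed 201 = 397
(All 15 nonempty subsets were checked; A only is lowest.)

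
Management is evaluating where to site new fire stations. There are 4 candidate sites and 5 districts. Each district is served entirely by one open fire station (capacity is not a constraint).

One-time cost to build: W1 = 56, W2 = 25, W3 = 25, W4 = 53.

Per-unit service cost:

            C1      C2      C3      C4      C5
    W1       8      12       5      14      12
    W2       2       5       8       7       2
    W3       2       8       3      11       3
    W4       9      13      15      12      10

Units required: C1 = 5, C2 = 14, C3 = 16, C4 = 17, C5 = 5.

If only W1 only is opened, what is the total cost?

Total cost: 642

Each district is assigned to its cheapest site among the open ones.
{W1}: C1→W1 8·5=40, C2→W1 12·14=168, C3→W1 5·16=80, C4→W1 14·17=238, C5→W1 12·5=60. Service 586; fixed 56; total 642.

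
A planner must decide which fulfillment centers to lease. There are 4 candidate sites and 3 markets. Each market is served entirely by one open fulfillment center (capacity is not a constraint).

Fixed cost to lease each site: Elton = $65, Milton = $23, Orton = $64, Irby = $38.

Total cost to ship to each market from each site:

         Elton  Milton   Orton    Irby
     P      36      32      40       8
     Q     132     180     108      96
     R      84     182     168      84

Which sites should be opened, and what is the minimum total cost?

Open Irby only; minimum total cost 226.

For any fixed open set, each market goes to its cheapest open site; total = fixed + service.
{Irby}: P→Irby 8, Q→Irby 96, R→Irby 84. Service 188; fixed 38; total 226.
{Milton, Irby}: P→Irby 8, Q→Irby 96, R→Irby 84. Service 188; fixed 61; total 249.
{Orton, Irby}: service 188 + fixed 102 = 290
{Elton, Milton, Orton, Irby}: service 188 + fixed 190 = 378
No other subset beats 226.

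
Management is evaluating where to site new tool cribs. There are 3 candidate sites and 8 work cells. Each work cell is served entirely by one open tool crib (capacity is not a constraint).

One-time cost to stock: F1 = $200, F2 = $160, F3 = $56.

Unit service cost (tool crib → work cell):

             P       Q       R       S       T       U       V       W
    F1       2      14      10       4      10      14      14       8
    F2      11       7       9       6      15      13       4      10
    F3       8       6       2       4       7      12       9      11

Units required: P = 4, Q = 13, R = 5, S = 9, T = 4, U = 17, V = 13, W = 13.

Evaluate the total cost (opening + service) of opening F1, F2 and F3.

Each work cell is assigned to its cheapest site among the open ones.
{F1, F2, F3}: P→F1 2·4=8, Q→F3 6·13=78, R→F3 2·5=10, S→F1 4·9=36, T→F3 7·4=28, U→F3 12·17=204, V→F2 4·13=52, W→F1 8·13=104. Service 520; fixed 416; total 936.

Total cost: 936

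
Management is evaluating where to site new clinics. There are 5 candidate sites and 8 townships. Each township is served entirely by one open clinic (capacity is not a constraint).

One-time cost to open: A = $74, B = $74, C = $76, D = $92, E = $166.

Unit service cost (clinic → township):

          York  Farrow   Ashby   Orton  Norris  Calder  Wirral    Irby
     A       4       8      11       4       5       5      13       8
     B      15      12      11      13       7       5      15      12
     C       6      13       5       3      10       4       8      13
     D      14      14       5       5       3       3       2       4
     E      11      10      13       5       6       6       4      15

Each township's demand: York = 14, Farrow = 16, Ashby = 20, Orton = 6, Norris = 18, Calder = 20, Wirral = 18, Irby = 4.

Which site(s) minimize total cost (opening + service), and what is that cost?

For any fixed open set, each township goes to its cheapest open site; total = fixed + service.
{A, D}: York→A 4·14=56, Farrow→A 8·16=128, Ashby→D 5·20=100, Orton→A 4·6=24, Norris→D 3·18=54, Calder→D 3·20=60, Wirral→D 2·18=36, Irby→D 4·4=16. Service 474; fixed 166; total 640.
{A, C, D}: York→A 4·14=56, Farrow→A 8·16=128, Ashby→C 5·20=100, Orton→C 3·6=18, Norris→D 3·18=54, Calder→D 3·20=60, Wirral→D 2·18=36, Irby→D 4·4=16. Service 468; fixed 242; total 710.
{A, B, D}: service 474 + fixed 240 = 714
{A, B, C, D, E}: York→A 4·14=56, Farrow→A 8·16=128, Ashby→C 5·20=100, Orton→C 3·6=18, Norris→D 3·18=54, Calder→D 3·20=60, Wirral→D 2·18=36, Irby→D 4·4=16. Service 468; fixed 482; total 950.
No other subset beats 640.

Open A and D; minimum total cost 640.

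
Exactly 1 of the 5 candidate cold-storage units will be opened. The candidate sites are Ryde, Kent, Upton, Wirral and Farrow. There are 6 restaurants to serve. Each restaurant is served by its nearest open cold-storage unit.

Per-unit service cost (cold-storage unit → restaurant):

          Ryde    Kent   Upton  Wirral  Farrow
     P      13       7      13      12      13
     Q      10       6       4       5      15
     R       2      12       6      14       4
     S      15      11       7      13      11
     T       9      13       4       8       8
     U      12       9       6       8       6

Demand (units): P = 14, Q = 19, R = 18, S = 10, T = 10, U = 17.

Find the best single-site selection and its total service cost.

Choose Upton only; total service cost 578.

With exactly 1 open, each restaurant uses its cheapest among the chosen.
{Upton}: P→Upton 13·14=182, Q→Upton 4·19=76, R→Upton 6·18=108, S→Upton 7·10=70, T→Upton 4·10=40, U→Upton 6·17=102. Service cost 578.
{Kent}: service cost 821
{Farrow}: service cost 831
Among all 5 size-1 choices, {Upton} is lowest.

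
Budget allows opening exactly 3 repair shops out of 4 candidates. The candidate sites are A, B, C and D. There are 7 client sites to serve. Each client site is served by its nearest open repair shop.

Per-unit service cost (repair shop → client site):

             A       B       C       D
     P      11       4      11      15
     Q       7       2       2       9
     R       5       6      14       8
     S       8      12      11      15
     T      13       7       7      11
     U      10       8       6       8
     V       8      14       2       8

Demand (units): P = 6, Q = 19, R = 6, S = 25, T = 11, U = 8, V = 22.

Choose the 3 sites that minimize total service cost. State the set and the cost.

Choose A, B and C; total service cost 461.

With exactly 3 open, each client site uses its cheapest among the chosen.
{A, B, C}: P→B 4·6=24, Q→B 2·19=38, R→A 5·6=30, S→A 8·25=200, T→B 7·11=77, U→C 6·8=48, V→C 2·22=44. Service cost 461.
{A, C, D}: service cost 503
{B, C, D}: service cost 542
Among all 4 size-3 choices, {A, B, C} is lowest.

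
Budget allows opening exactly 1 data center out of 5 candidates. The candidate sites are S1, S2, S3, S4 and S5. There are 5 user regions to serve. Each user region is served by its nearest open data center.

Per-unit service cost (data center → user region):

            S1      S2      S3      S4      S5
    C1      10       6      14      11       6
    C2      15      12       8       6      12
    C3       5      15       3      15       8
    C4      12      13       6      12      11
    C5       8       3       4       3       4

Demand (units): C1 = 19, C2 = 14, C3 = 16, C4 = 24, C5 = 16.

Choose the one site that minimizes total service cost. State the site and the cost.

With exactly 1 open, each user region uses its cheapest among the chosen.
{S3}: C1→S3 14·19=266, C2→S3 8·14=112, C3→S3 3·16=48, C4→S3 6·24=144, C5→S3 4·16=64. Service cost 634.
{S5}: service cost 738
{S4}: service cost 869
Among all 5 size-1 choices, {S3} is lowest.

Choose S3 only; total service cost 634.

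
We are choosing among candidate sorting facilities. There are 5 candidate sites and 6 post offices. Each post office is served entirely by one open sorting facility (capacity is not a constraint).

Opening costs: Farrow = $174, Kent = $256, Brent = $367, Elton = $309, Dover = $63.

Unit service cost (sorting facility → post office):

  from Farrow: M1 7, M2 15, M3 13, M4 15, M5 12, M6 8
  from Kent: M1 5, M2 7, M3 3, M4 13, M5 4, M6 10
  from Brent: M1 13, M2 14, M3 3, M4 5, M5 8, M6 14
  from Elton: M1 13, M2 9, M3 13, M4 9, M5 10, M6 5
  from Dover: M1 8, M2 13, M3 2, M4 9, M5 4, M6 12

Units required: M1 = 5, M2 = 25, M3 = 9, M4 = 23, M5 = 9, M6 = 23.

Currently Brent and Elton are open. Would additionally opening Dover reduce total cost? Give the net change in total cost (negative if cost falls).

Current service cost with {Brent, Elton}: 619.
Adding Dover: each post office re-picks its cheapest; new service cost 549, saving 70.
Extra fixed cost: 63. Net change = 63 − 70 = -7.
(Totals: 1295 → 1288.)

Yes — net change −7 (cost falls by 7).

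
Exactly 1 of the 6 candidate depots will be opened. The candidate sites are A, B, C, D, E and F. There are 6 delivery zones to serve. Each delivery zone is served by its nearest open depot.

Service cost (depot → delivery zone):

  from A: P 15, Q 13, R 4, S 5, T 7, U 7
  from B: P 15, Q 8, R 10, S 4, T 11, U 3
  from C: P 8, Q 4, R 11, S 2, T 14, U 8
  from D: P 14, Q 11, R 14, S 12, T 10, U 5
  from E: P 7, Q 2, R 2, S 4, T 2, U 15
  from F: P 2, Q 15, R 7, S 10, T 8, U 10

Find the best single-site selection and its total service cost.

Choose E only; total service cost 32.

With exactly 1 open, each delivery zone uses its cheapest among the chosen.
{E}: P→E 7, Q→E 2, R→E 2, S→E 4, T→E 2, U→E 15. Service cost 32.
{C}: service cost 47
{A}: service cost 51
Among all 6 size-1 choices, {E} is lowest.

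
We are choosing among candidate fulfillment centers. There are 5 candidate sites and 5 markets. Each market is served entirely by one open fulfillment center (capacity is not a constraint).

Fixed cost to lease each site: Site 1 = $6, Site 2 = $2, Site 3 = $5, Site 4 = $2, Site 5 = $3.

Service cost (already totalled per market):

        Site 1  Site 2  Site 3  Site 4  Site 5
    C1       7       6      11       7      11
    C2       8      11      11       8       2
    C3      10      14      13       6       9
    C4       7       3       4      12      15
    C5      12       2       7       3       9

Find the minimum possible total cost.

Minimum total cost: 26

For any fixed open set, each market goes to its cheapest open site; total = fixed + service.
{Site 2, Site 4, Site 5}: C1→Site 2 6, C2→Site 5 2, C3→Site 4 6, C4→Site 2 3, C5→Site 2 2. Service 19; fixed 7; total 26.
{Site 2, Site 5}: C1→Site 2 6, C2→Site 5 2, C3→Site 5 9, C4→Site 2 3, C5→Site 2 2. Service 22; fixed 5; total 27.
{Site 2, Site 4}: service 25 + fixed 4 = 29
{Site 1, Site 2, Site 3, Site 4, Site 5}: service 19 + fixed 18 = 37
No other subset beats 26.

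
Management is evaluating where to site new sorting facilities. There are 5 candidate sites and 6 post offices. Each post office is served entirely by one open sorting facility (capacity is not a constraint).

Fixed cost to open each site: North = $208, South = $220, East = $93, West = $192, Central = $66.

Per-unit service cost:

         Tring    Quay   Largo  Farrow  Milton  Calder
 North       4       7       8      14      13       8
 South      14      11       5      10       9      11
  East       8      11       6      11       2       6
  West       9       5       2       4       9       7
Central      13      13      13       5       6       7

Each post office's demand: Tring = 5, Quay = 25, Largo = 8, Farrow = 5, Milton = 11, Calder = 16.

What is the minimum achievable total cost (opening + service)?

For any fixed open set, each post office goes to its cheapest open site; total = fixed + service.
{East, West}: Tring→East 8·5=40, Quay→West 5·25=125, Largo→West 2·8=16, Farrow→West 4·5=20, Milton→East 2·11=22, Calder→East 6·16=96. Service 319; fixed 285; total 604.
{West}: Tring→West 9·5=45, Quay→West 5·25=125, Largo→West 2·8=16, Farrow→West 4·5=20, Milton→West 9·11=99, Calder→West 7·16=112. Service 417; fixed 192; total 609.
{East}: Tring→East 8·5=40, Quay→East 11·25=275, Largo→East 6·8=48, Farrow→East 11·5=55, Milton→East 2·11=22, Calder→East 6·16=96. Service 536; fixed 93; total 629.
{North, South, East, West, Central}: Tring→North 4·5=20, Quay→West 5·25=125, Largo→West 2·8=16, Farrow→West 4·5=20, Milton→East 2·11=22, Calder→East 6·16=96. Service 299; fixed 779; total 1078.
No other subset beats 604.

Minimum total cost: 604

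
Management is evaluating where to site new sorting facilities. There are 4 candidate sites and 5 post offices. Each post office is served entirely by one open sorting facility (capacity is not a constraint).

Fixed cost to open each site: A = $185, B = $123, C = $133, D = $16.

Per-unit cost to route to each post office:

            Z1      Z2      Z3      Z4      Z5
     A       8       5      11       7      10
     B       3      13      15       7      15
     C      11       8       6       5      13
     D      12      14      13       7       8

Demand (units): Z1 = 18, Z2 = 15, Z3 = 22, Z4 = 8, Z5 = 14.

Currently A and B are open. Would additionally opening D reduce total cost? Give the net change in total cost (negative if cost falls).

Current service cost with {A, B}: 567.
Adding D: each post office re-picks its cheapest; new service cost 539, saving 28.
Extra fixed cost: 16. Net change = 16 − 28 = -12.
(Totals: 875 → 863.)

Yes — net change −12 (cost falls by 12).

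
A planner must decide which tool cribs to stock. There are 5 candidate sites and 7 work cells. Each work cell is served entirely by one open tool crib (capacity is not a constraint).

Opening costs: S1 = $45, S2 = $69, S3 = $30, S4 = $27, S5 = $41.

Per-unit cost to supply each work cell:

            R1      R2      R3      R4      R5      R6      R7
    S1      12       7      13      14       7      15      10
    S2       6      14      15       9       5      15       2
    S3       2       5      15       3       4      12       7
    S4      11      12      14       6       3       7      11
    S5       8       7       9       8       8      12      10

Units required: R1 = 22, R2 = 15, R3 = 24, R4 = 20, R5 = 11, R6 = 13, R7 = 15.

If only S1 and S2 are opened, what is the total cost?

Total cost: 1123

Each work cell is assigned to its cheapest site among the open ones.
{S1, S2}: R1→S2 6·22=132, R2→S1 7·15=105, R3→S1 13·24=312, R4→S2 9·20=180, R5→S2 5·11=55, R6→S1 15·13=195, R7→S2 2·15=30. Service 1009; fixed 114; total 1123.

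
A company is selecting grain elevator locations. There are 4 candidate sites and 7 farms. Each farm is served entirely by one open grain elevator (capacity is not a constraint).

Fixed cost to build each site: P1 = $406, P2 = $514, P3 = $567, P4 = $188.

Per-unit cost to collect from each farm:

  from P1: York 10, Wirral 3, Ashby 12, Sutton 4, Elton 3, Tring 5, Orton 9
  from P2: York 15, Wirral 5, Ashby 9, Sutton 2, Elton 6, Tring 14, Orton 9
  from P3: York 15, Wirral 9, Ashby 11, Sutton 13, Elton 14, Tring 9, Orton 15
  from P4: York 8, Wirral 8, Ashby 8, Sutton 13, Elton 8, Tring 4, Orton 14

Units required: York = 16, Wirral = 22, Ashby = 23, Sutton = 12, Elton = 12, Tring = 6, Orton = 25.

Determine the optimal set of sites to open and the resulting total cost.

Open P1 only; minimum total cost 1247.

For any fixed open set, each farm goes to its cheapest open site; total = fixed + service.
{P1}: York→P1 10·16=160, Wirral→P1 3·22=66, Ashby→P1 12·23=276, Sutton→P1 4·12=48, Elton→P1 3·12=36, Tring→P1 5·6=30, Orton→P1 9·25=225. Service 841; fixed 406; total 1247.
{P4}: service 1114 + fixed 188 = 1302
{P1, P4}: service 711 + fixed 594 = 1305
{P1, P2, P3, P4}: York→P4 8·16=128, Wirral→P1 3·22=66, Ashby→P4 8·23=184, Sutton→P2 2·12=24, Elton→P1 3·12=36, Tring→P4 4·6=24, Orton→P1 9·25=225. Service 687; fixed 1675; total 2362.
No other subset beats 1247.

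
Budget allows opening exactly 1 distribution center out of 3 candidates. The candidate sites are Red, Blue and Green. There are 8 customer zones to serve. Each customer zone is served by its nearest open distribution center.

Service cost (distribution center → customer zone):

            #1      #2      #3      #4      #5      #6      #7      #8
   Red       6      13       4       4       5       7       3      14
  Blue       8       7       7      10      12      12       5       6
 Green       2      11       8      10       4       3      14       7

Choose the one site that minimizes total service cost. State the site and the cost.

Choose Red only; total service cost 56.

With exactly 1 open, each customer zone uses its cheapest among the chosen.
{Red}: #1→Red 6, #2→Red 13, #3→Red 4, #4→Red 4, #5→Red 5, #6→Red 7, #7→Red 3, #8→Red 14. Service cost 56.
{Green}: service cost 59
{Blue}: service cost 67
Among all 3 size-1 choices, {Red} is lowest.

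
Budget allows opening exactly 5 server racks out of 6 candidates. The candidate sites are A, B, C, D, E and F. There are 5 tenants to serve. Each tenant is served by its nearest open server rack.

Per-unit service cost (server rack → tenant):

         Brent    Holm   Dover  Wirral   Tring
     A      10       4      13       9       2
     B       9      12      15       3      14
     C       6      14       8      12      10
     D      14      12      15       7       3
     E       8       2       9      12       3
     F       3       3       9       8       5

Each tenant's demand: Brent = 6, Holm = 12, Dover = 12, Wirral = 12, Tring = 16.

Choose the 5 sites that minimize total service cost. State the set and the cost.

Choose A, B, C, E and F; total service cost 206.

With exactly 5 open, each tenant uses its cheapest among the chosen.
{A, B, C, E, F}: Brent→F 3·6=18, Holm→E 2·12=24, Dover→C 8·12=96, Wirral→B 3·12=36, Tring→A 2·16=32. Service cost 206.
{A, B, C, D, F}: service cost 218
{A, B, D, E, F}: service cost 218
Among all 6 size-5 choices, {A, B, C, E, F} is lowest.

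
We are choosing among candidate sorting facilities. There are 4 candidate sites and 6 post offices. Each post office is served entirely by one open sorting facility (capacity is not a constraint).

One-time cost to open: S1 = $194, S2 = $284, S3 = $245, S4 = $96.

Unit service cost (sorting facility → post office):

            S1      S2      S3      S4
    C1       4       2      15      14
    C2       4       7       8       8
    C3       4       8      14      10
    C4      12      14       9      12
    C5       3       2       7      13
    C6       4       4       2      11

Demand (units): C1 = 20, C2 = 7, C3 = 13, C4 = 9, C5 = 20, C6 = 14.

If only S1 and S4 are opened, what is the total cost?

Each post office is assigned to its cheapest site among the open ones.
{S1, S4}: C1→S1 4·20=80, C2→S1 4·7=28, C3→S1 4·13=52, C4→S1 12·9=108, C5→S1 3·20=60, C6→S1 4·14=56. Service 384; fixed 290; total 674.

Total cost: 674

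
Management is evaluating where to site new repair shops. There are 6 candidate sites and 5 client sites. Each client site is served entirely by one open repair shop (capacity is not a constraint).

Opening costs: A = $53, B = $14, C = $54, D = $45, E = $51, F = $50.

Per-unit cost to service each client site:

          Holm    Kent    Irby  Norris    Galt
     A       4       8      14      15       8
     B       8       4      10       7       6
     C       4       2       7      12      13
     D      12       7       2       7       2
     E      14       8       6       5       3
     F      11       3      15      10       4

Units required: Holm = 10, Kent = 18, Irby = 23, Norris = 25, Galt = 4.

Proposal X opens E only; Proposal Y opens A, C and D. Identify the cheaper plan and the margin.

Proposal Y is cheaper by 153.

Proposal X: {E}: Holm→E 14·10=140, Kent→E 8·18=144, Irby→E 6·23=138, Norris→E 5·25=125, Galt→E 3·4=12. Service 559; fixed 51; total 610.
Proposal Y: {A, C, D}: Holm→A 4·10=40, Kent→C 2·18=36, Irby→D 2·23=46, Norris→D 7·25=175, Galt→D 2·4=8. Service 305; fixed 152; total 457.
Difference: |610 − 457| = 153.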